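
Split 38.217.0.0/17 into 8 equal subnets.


New prefix = 17 + 3 = 20
Each subnet has 4096 addresses
  38.217.0.0/20
  38.217.16.0/20
  38.217.32.0/20
  38.217.48.0/20
  38.217.64.0/20
  38.217.80.0/20
  38.217.96.0/20
  38.217.112.0/20
Subnets: 38.217.0.0/20, 38.217.16.0/20, 38.217.32.0/20, 38.217.48.0/20, 38.217.64.0/20, 38.217.80.0/20, 38.217.96.0/20, 38.217.112.0/20


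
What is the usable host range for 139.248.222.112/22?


Network: 139.248.220.0
Broadcast: 139.248.223.255
First usable = network + 1
Last usable = broadcast - 1
Range: 139.248.220.1 to 139.248.223.254


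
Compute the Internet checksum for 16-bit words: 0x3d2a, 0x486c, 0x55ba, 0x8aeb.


Sum all words (with carry folding):
+ 0x3d2a = 0x3d2a
+ 0x486c = 0x8596
+ 0x55ba = 0xdb50
+ 0x8aeb = 0x663c
One's complement: ~0x663c
Checksum = 0x99c3


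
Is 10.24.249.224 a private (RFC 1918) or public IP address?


RFC 1918 private ranges:
  10.0.0.0/8 (10.0.0.0 - 10.255.255.255)
  172.16.0.0/12 (172.16.0.0 - 172.31.255.255)
  192.168.0.0/16 (192.168.0.0 - 192.168.255.255)
Private (in 10.0.0.0/8)


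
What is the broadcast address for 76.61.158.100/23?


Network: 76.61.158.0/23
Host bits = 9
Set all host bits to 1:
Broadcast: 76.61.159.255


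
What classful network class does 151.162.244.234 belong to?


First octet: 151
Binary: 10010111
10xxxxxx -> Class B (128-191)
Class B, default mask 255.255.0.0 (/16)


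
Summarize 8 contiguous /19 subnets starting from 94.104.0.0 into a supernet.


Original prefix: /19
Number of subnets: 8 = 2^3
New prefix = 19 - 3 = 16
Supernet: 94.104.0.0/16


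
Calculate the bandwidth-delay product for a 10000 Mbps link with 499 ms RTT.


BDP = bandwidth * RTT
= 10000 Mbps * 499 ms
= 10000 * 1e6 * 499 / 1000 bits
= 4990000000 bits
= 623750000 bytes
= 609130.8594 KB
BDP = 4990000000 bits (623750000 bytes)


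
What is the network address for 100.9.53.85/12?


IP:   01100100.00001001.00110101.01010101
Mask: 11111111.11110000.00000000.00000000
AND operation:
Net:  01100100.00000000.00000000.00000000
Network: 100.0.0.0/12


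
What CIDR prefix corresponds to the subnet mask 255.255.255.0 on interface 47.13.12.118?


Binary: 11111111.11111111.11111111.00000000
Count leading 1s
Prefix: /24


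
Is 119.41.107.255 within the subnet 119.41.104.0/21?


Subnet network: 119.41.104.0
Test IP AND mask: 119.41.104.0
Yes, 119.41.107.255 is in 119.41.104.0/21


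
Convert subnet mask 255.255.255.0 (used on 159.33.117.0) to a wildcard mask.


Subnet mask: 255.255.255.0
Wildcard = 255.255.255.255 - subnet mask
255 - 255 = 0
255 - 255 = 0
255 - 255 = 0
255 - 0 = 255
Wildcard: 0.0.0.255


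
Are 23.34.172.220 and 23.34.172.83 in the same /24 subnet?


Mask: 255.255.255.0
23.34.172.220 AND mask = 23.34.172.0
23.34.172.83 AND mask = 23.34.172.0
Yes, same subnet (23.34.172.0)


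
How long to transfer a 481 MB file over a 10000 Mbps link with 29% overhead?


Effective throughput = 10000 * (1 - 29/100) = 7100 Mbps
File size in Mb = 481 * 8 = 3848 Mb
Time = 3848 / 7100
Time = 0.542 seconds


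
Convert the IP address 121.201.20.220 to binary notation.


121 = 01111001
201 = 11001001
20 = 00010100
220 = 11011100
Binary: 01111001.11001001.00010100.11011100


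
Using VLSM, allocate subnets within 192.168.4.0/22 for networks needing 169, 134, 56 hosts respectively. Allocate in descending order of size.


169 hosts -> /24 (254 usable): 192.168.4.0/24
134 hosts -> /24 (254 usable): 192.168.5.0/24
56 hosts -> /26 (62 usable): 192.168.6.0/26
Allocation: 192.168.4.0/24 (169 hosts, 254 usable); 192.168.5.0/24 (134 hosts, 254 usable); 192.168.6.0/26 (56 hosts, 62 usable)


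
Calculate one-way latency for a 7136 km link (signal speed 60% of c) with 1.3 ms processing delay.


Speed = 0.6 * 3e5 km/s = 180000 km/s
Propagation delay = 7136 / 180000 = 0.0396 s = 39.6444 ms
Processing delay = 1.3 ms
Total one-way latency = 40.9444 ms


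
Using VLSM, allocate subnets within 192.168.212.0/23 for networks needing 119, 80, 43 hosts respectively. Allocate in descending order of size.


119 hosts -> /25 (126 usable): 192.168.212.0/25
80 hosts -> /25 (126 usable): 192.168.212.128/25
43 hosts -> /26 (62 usable): 192.168.213.0/26
Allocation: 192.168.212.0/25 (119 hosts, 126 usable); 192.168.212.128/25 (80 hosts, 126 usable); 192.168.213.0/26 (43 hosts, 62 usable)


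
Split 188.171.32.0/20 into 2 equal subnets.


New prefix = 20 + 1 = 21
Each subnet has 2048 addresses
  188.171.32.0/21
  188.171.40.0/21
Subnets: 188.171.32.0/21, 188.171.40.0/21


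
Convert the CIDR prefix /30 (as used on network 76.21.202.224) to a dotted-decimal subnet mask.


/30 means 30 network bits, 2 host bits
Binary: 11111111111111111111111111111100
Mask: 255.255.255.252


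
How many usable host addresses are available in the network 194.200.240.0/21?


Host bits = 32 - 21 = 11
Total addresses = 2^11 = 2048
Usable = total - 2 (network and broadcast)
Usable hosts: 2046


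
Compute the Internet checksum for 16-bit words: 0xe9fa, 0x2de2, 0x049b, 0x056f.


Sum all words (with carry folding):
+ 0xe9fa = 0xe9fa
+ 0x2de2 = 0x17dd
+ 0x049b = 0x1c78
+ 0x056f = 0x21e7
One's complement: ~0x21e7
Checksum = 0xde18


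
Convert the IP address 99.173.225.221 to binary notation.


99 = 01100011
173 = 10101101
225 = 11100001
221 = 11011101
Binary: 01100011.10101101.11100001.11011101


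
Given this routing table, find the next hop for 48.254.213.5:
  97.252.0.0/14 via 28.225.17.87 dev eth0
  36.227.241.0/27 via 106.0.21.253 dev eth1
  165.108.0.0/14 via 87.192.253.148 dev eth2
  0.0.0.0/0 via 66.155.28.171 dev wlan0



Longest prefix match for 48.254.213.5:
  /14 97.252.0.0: no
  /27 36.227.241.0: no
  /14 165.108.0.0: no
  /0 0.0.0.0: MATCH
Selected: next-hop 66.155.28.171 via wlan0 (matched /0)


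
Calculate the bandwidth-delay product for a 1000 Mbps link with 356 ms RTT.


BDP = bandwidth * RTT
= 1000 Mbps * 356 ms
= 1000 * 1e6 * 356 / 1000 bits
= 356000000 bits
= 44500000 bytes
= 43457.0312 KB
BDP = 356000000 bits (44500000 bytes)


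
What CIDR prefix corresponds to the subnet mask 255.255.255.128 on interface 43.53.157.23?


Binary: 11111111.11111111.11111111.10000000
Count leading 1s
Prefix: /25


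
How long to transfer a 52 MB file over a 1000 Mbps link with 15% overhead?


Effective throughput = 1000 * (1 - 15/100) = 850 Mbps
File size in Mb = 52 * 8 = 416 Mb
Time = 416 / 850
Time = 0.4894 seconds


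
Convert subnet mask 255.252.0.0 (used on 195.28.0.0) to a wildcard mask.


Subnet mask: 255.252.0.0
Wildcard = 255.255.255.255 - subnet mask
255 - 255 = 0
255 - 252 = 3
255 - 0 = 255
255 - 0 = 255
Wildcard: 0.3.255.255


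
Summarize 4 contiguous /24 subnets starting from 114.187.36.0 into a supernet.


Original prefix: /24
Number of subnets: 4 = 2^2
New prefix = 24 - 2 = 22
Supernet: 114.187.36.0/22


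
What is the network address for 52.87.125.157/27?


IP:   00110100.01010111.01111101.10011101
Mask: 11111111.11111111.11111111.11100000
AND operation:
Net:  00110100.01010111.01111101.10000000
Network: 52.87.125.128/27


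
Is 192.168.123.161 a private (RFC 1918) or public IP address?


RFC 1918 private ranges:
  10.0.0.0/8 (10.0.0.0 - 10.255.255.255)
  172.16.0.0/12 (172.16.0.0 - 172.31.255.255)
  192.168.0.0/16 (192.168.0.0 - 192.168.255.255)
Private (in 192.168.0.0/16)


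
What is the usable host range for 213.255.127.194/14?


Network: 213.252.0.0
Broadcast: 213.255.255.255
First usable = network + 1
Last usable = broadcast - 1
Range: 213.252.0.1 to 213.255.255.254


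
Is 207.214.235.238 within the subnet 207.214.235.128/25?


Subnet network: 207.214.235.128
Test IP AND mask: 207.214.235.128
Yes, 207.214.235.238 is in 207.214.235.128/25


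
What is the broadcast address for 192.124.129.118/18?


Network: 192.124.128.0/18
Host bits = 14
Set all host bits to 1:
Broadcast: 192.124.191.255


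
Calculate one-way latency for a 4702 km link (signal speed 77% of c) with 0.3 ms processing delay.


Speed = 0.77 * 3e5 km/s = 231000 km/s
Propagation delay = 4702 / 231000 = 0.0204 s = 20.355 ms
Processing delay = 0.3 ms
Total one-way latency = 20.655 ms


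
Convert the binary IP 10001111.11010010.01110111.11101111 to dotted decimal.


10001111 = 143
11010010 = 210
01110111 = 119
11101111 = 239
IP: 143.210.119.239


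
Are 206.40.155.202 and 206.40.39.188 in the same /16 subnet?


Mask: 255.255.0.0
206.40.155.202 AND mask = 206.40.0.0
206.40.39.188 AND mask = 206.40.0.0
Yes, same subnet (206.40.0.0)


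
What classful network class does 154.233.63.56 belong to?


First octet: 154
Binary: 10011010
10xxxxxx -> Class B (128-191)
Class B, default mask 255.255.0.0 (/16)


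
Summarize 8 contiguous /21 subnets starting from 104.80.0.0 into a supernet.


Original prefix: /21
Number of subnets: 8 = 2^3
New prefix = 21 - 3 = 18
Supernet: 104.80.0.0/18


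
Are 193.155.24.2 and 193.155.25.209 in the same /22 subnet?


Mask: 255.255.252.0
193.155.24.2 AND mask = 193.155.24.0
193.155.25.209 AND mask = 193.155.24.0
Yes, same subnet (193.155.24.0)


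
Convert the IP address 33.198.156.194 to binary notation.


33 = 00100001
198 = 11000110
156 = 10011100
194 = 11000010
Binary: 00100001.11000110.10011100.11000010


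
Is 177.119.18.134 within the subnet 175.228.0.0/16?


Subnet network: 175.228.0.0
Test IP AND mask: 177.119.0.0
No, 177.119.18.134 is not in 175.228.0.0/16


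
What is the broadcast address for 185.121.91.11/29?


Network: 185.121.91.8/29
Host bits = 3
Set all host bits to 1:
Broadcast: 185.121.91.15


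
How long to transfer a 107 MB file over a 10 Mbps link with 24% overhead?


Effective throughput = 10 * (1 - 24/100) = 7.6 Mbps
File size in Mb = 107 * 8 = 856 Mb
Time = 856 / 7.6
Time = 112.6316 seconds


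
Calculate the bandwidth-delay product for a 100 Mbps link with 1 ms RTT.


BDP = bandwidth * RTT
= 100 Mbps * 1 ms
= 100 * 1e6 * 1 / 1000 bits
= 100000 bits
= 12500 bytes
= 12.207 KB
BDP = 100000 bits (12500 bytes)


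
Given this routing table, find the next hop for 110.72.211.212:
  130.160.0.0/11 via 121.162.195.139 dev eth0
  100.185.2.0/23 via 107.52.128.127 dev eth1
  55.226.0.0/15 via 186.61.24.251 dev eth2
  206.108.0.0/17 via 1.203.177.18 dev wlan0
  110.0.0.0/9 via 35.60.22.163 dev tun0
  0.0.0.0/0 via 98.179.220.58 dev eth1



Longest prefix match for 110.72.211.212:
  /11 130.160.0.0: no
  /23 100.185.2.0: no
  /15 55.226.0.0: no
  /17 206.108.0.0: no
  /9 110.0.0.0: MATCH
  /0 0.0.0.0: MATCH
Selected: next-hop 35.60.22.163 via tun0 (matched /9)


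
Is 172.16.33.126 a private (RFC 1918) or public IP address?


RFC 1918 private ranges:
  10.0.0.0/8 (10.0.0.0 - 10.255.255.255)
  172.16.0.0/12 (172.16.0.0 - 172.31.255.255)
  192.168.0.0/16 (192.168.0.0 - 192.168.255.255)
Private (in 172.16.0.0/12)


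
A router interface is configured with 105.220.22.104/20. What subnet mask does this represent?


/20 means 20 network bits, 12 host bits
Binary: 11111111111111111111000000000000
Mask: 255.255.240.0


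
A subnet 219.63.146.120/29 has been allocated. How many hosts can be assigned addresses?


Host bits = 32 - 29 = 3
Total addresses = 2^3 = 8
Usable = total - 2 (network and broadcast)
Usable hosts: 6


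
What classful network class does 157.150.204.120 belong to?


First octet: 157
Binary: 10011101
10xxxxxx -> Class B (128-191)
Class B, default mask 255.255.0.0 (/16)


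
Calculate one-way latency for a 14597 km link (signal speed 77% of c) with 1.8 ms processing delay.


Speed = 0.77 * 3e5 km/s = 231000 km/s
Propagation delay = 14597 / 231000 = 0.0632 s = 63.1905 ms
Processing delay = 1.8 ms
Total one-way latency = 64.9905 ms


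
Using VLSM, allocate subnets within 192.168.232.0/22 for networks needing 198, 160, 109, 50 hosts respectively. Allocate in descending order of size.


198 hosts -> /24 (254 usable): 192.168.232.0/24
160 hosts -> /24 (254 usable): 192.168.233.0/24
109 hosts -> /25 (126 usable): 192.168.234.0/25
50 hosts -> /26 (62 usable): 192.168.234.128/26
Allocation: 192.168.232.0/24 (198 hosts, 254 usable); 192.168.233.0/24 (160 hosts, 254 usable); 192.168.234.0/25 (109 hosts, 126 usable); 192.168.234.128/26 (50 hosts, 62 usable)


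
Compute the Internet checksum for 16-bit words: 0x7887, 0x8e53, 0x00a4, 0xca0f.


Sum all words (with carry folding):
+ 0x7887 = 0x7887
+ 0x8e53 = 0x06db
+ 0x00a4 = 0x077f
+ 0xca0f = 0xd18e
One's complement: ~0xd18e
Checksum = 0x2e71


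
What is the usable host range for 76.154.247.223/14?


Network: 76.152.0.0
Broadcast: 76.155.255.255
First usable = network + 1
Last usable = broadcast - 1
Range: 76.152.0.1 to 76.155.255.254


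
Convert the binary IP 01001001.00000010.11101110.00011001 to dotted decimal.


01001001 = 73
00000010 = 2
11101110 = 238
00011001 = 25
IP: 73.2.238.25


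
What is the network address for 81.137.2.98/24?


IP:   01010001.10001001.00000010.01100010
Mask: 11111111.11111111.11111111.00000000
AND operation:
Net:  01010001.10001001.00000010.00000000
Network: 81.137.2.0/24


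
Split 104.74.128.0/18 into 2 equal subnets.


New prefix = 18 + 1 = 19
Each subnet has 8192 addresses
  104.74.128.0/19
  104.74.160.0/19
Subnets: 104.74.128.0/19, 104.74.160.0/19


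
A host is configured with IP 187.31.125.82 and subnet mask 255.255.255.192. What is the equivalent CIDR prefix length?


Binary: 11111111.11111111.11111111.11000000
Count leading 1s
Prefix: /26


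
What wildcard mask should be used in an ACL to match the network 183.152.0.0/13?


Subnet mask: 255.248.0.0
Wildcard = 255.255.255.255 - subnet mask
255 - 255 = 0
255 - 248 = 7
255 - 0 = 255
255 - 0 = 255
Wildcard: 0.7.255.255


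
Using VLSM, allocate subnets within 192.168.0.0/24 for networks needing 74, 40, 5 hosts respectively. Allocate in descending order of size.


74 hosts -> /25 (126 usable): 192.168.0.0/25
40 hosts -> /26 (62 usable): 192.168.0.128/26
5 hosts -> /29 (6 usable): 192.168.0.192/29
Allocation: 192.168.0.0/25 (74 hosts, 126 usable); 192.168.0.128/26 (40 hosts, 62 usable); 192.168.0.192/29 (5 hosts, 6 usable)


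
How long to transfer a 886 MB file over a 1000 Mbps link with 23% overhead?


Effective throughput = 1000 * (1 - 23/100) = 770 Mbps
File size in Mb = 886 * 8 = 7088 Mb
Time = 7088 / 770
Time = 9.2052 seconds


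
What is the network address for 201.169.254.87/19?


IP:   11001001.10101001.11111110.01010111
Mask: 11111111.11111111.11100000.00000000
AND operation:
Net:  11001001.10101001.11100000.00000000
Network: 201.169.224.0/19


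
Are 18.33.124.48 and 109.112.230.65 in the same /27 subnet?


Mask: 255.255.255.224
18.33.124.48 AND mask = 18.33.124.32
109.112.230.65 AND mask = 109.112.230.64
No, different subnets (18.33.124.32 vs 109.112.230.64)


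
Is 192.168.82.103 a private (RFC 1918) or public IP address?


RFC 1918 private ranges:
  10.0.0.0/8 (10.0.0.0 - 10.255.255.255)
  172.16.0.0/12 (172.16.0.0 - 172.31.255.255)
  192.168.0.0/16 (192.168.0.0 - 192.168.255.255)
Private (in 192.168.0.0/16)


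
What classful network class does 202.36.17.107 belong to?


First octet: 202
Binary: 11001010
110xxxxx -> Class C (192-223)
Class C, default mask 255.255.255.0 (/24)


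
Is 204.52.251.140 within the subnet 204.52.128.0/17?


Subnet network: 204.52.128.0
Test IP AND mask: 204.52.128.0
Yes, 204.52.251.140 is in 204.52.128.0/17


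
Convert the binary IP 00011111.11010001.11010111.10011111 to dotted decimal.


00011111 = 31
11010001 = 209
11010111 = 215
10011111 = 159
IP: 31.209.215.159


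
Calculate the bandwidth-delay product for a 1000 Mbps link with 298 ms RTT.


BDP = bandwidth * RTT
= 1000 Mbps * 298 ms
= 1000 * 1e6 * 298 / 1000 bits
= 298000000 bits
= 37250000 bytes
= 36376.9531 KB
BDP = 298000000 bits (37250000 bytes)


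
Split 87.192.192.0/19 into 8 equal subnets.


New prefix = 19 + 3 = 22
Each subnet has 1024 addresses
  87.192.192.0/22
  87.192.196.0/22
  87.192.200.0/22
  87.192.204.0/22
  87.192.208.0/22
  87.192.212.0/22
  87.192.216.0/22
  87.192.220.0/22
Subnets: 87.192.192.0/22, 87.192.196.0/22, 87.192.200.0/22, 87.192.204.0/22, 87.192.208.0/22, 87.192.212.0/22, 87.192.216.0/22, 87.192.220.0/22


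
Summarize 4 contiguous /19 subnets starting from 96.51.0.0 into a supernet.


Original prefix: /19
Number of subnets: 4 = 2^2
New prefix = 19 - 2 = 17
Supernet: 96.51.0.0/17


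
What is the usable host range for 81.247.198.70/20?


Network: 81.247.192.0
Broadcast: 81.247.207.255
First usable = network + 1
Last usable = broadcast - 1
Range: 81.247.192.1 to 81.247.207.254


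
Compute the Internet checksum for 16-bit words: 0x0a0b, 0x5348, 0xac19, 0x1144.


Sum all words (with carry folding):
+ 0x0a0b = 0x0a0b
+ 0x5348 = 0x5d53
+ 0xac19 = 0x096d
+ 0x1144 = 0x1ab1
One's complement: ~0x1ab1
Checksum = 0xe54e


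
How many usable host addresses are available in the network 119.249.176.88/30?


Host bits = 32 - 30 = 2
Total addresses = 2^2 = 4
Usable = total - 2 (network and broadcast)
Usable hosts: 2


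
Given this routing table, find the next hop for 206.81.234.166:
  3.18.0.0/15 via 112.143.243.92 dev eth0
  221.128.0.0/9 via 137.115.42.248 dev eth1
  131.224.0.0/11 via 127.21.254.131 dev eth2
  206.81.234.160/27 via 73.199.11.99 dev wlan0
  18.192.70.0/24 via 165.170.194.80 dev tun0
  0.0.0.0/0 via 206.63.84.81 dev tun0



Longest prefix match for 206.81.234.166:
  /15 3.18.0.0: no
  /9 221.128.0.0: no
  /11 131.224.0.0: no
  /27 206.81.234.160: MATCH
  /24 18.192.70.0: no
  /0 0.0.0.0: MATCH
Selected: next-hop 73.199.11.99 via wlan0 (matched /27)


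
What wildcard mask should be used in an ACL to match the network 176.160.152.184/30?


Subnet mask: 255.255.255.252
Wildcard = 255.255.255.255 - subnet mask
255 - 255 = 0
255 - 255 = 0
255 - 255 = 0
255 - 252 = 3
Wildcard: 0.0.0.3


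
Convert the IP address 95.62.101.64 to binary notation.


95 = 01011111
62 = 00111110
101 = 01100101
64 = 01000000
Binary: 01011111.00111110.01100101.01000000


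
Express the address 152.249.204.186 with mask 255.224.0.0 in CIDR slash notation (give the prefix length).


Binary: 11111111.11100000.00000000.00000000
Count leading 1s
Prefix: /11


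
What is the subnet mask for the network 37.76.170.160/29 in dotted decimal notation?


/29 means 29 network bits, 3 host bits
Binary: 11111111111111111111111111111000
Mask: 255.255.255.248


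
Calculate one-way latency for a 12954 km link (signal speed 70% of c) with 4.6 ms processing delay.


Speed = 0.7 * 3e5 km/s = 210000 km/s
Propagation delay = 12954 / 210000 = 0.0617 s = 61.6857 ms
Processing delay = 4.6 ms
Total one-way latency = 66.2857 ms


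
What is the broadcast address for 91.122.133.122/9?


Network: 91.0.0.0/9
Host bits = 23
Set all host bits to 1:
Broadcast: 91.127.255.255


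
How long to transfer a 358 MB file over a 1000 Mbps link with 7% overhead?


Effective throughput = 1000 * (1 - 7/100) = 930.0 Mbps
File size in Mb = 358 * 8 = 2864 Mb
Time = 2864 / 930.0
Time = 3.0796 seconds


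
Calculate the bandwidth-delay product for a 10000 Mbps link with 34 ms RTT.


BDP = bandwidth * RTT
= 10000 Mbps * 34 ms
= 10000 * 1e6 * 34 / 1000 bits
= 340000000 bits
= 42500000 bytes
= 41503.9062 KB
BDP = 340000000 bits (42500000 bytes)


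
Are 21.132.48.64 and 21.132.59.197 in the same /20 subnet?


Mask: 255.255.240.0
21.132.48.64 AND mask = 21.132.48.0
21.132.59.197 AND mask = 21.132.48.0
Yes, same subnet (21.132.48.0)


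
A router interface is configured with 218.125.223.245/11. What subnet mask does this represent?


/11 means 11 network bits, 21 host bits
Binary: 11111111111000000000000000000000
Mask: 255.224.0.0


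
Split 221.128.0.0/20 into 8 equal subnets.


New prefix = 20 + 3 = 23
Each subnet has 512 addresses
  221.128.0.0/23
  221.128.2.0/23
  221.128.4.0/23
  221.128.6.0/23
  221.128.8.0/23
  221.128.10.0/23
  221.128.12.0/23
  221.128.14.0/23
Subnets: 221.128.0.0/23, 221.128.2.0/23, 221.128.4.0/23, 221.128.6.0/23, 221.128.8.0/23, 221.128.10.0/23, 221.128.12.0/23, 221.128.14.0/23


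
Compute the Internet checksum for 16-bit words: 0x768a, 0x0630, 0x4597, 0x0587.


Sum all words (with carry folding):
+ 0x768a = 0x768a
+ 0x0630 = 0x7cba
+ 0x4597 = 0xc251
+ 0x0587 = 0xc7d8
One's complement: ~0xc7d8
Checksum = 0x3827


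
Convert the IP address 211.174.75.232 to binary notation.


211 = 11010011
174 = 10101110
75 = 01001011
232 = 11101000
Binary: 11010011.10101110.01001011.11101000


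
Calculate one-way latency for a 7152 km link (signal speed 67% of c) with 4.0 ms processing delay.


Speed = 0.67 * 3e5 km/s = 201000 km/s
Propagation delay = 7152 / 201000 = 0.0356 s = 35.5821 ms
Processing delay = 4.0 ms
Total one-way latency = 39.5821 ms


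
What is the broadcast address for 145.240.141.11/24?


Network: 145.240.141.0/24
Host bits = 8
Set all host bits to 1:
Broadcast: 145.240.141.255


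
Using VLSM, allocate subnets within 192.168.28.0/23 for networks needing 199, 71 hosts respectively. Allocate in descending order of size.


199 hosts -> /24 (254 usable): 192.168.28.0/24
71 hosts -> /25 (126 usable): 192.168.29.0/25
Allocation: 192.168.28.0/24 (199 hosts, 254 usable); 192.168.29.0/25 (71 hosts, 126 usable)


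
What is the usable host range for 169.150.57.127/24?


Network: 169.150.57.0
Broadcast: 169.150.57.255
First usable = network + 1
Last usable = broadcast - 1
Range: 169.150.57.1 to 169.150.57.254


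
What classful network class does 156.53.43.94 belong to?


First octet: 156
Binary: 10011100
10xxxxxx -> Class B (128-191)
Class B, default mask 255.255.0.0 (/16)


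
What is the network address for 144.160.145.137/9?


IP:   10010000.10100000.10010001.10001001
Mask: 11111111.10000000.00000000.00000000
AND operation:
Net:  10010000.10000000.00000000.00000000
Network: 144.128.0.0/9


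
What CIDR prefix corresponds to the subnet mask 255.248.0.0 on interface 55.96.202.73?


Binary: 11111111.11111000.00000000.00000000
Count leading 1s
Prefix: /13


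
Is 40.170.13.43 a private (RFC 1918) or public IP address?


RFC 1918 private ranges:
  10.0.0.0/8 (10.0.0.0 - 10.255.255.255)
  172.16.0.0/12 (172.16.0.0 - 172.31.255.255)
  192.168.0.0/16 (192.168.0.0 - 192.168.255.255)
Public (not in any RFC 1918 range)


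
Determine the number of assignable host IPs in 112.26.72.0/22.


Host bits = 32 - 22 = 10
Total addresses = 2^10 = 1024
Usable = total - 2 (network and broadcast)
Usable hosts: 1022


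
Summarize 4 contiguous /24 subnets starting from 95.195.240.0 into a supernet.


Original prefix: /24
Number of subnets: 4 = 2^2
New prefix = 24 - 2 = 22
Supernet: 95.195.240.0/22


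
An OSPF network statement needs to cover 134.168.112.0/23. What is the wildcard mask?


Subnet mask: 255.255.254.0
Wildcard = 255.255.255.255 - subnet mask
255 - 255 = 0
255 - 255 = 0
255 - 254 = 1
255 - 0 = 255
Wildcard: 0.0.1.255


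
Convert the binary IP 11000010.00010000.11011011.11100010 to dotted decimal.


11000010 = 194
00010000 = 16
11011011 = 219
11100010 = 226
IP: 194.16.219.226


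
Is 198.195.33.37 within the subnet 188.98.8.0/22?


Subnet network: 188.98.8.0
Test IP AND mask: 198.195.32.0
No, 198.195.33.37 is not in 188.98.8.0/22


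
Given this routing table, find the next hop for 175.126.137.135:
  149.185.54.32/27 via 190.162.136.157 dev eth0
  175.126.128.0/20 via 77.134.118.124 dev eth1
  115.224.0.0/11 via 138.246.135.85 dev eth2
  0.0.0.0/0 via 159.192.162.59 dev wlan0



Longest prefix match for 175.126.137.135:
  /27 149.185.54.32: no
  /20 175.126.128.0: MATCH
  /11 115.224.0.0: no
  /0 0.0.0.0: MATCH
Selected: next-hop 77.134.118.124 via eth1 (matched /20)


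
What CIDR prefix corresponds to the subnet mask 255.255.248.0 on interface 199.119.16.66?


Binary: 11111111.11111111.11111000.00000000
Count leading 1s
Prefix: /21


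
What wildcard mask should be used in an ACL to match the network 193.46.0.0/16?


Subnet mask: 255.255.0.0
Wildcard = 255.255.255.255 - subnet mask
255 - 255 = 0
255 - 255 = 0
255 - 0 = 255
255 - 0 = 255
Wildcard: 0.0.255.255


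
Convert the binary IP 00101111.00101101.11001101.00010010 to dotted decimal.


00101111 = 47
00101101 = 45
11001101 = 205
00010010 = 18
IP: 47.45.205.18


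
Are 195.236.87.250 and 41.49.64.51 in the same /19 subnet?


Mask: 255.255.224.0
195.236.87.250 AND mask = 195.236.64.0
41.49.64.51 AND mask = 41.49.64.0
No, different subnets (195.236.64.0 vs 41.49.64.0)


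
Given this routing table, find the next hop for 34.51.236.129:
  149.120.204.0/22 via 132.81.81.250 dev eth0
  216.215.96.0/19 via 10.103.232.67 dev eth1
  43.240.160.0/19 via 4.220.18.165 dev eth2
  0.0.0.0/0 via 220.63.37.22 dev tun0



Longest prefix match for 34.51.236.129:
  /22 149.120.204.0: no
  /19 216.215.96.0: no
  /19 43.240.160.0: no
  /0 0.0.0.0: MATCH
Selected: next-hop 220.63.37.22 via tun0 (matched /0)


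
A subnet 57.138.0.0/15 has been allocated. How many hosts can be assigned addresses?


Host bits = 32 - 15 = 17
Total addresses = 2^17 = 131072
Usable = total - 2 (network and broadcast)
Usable hosts: 131070


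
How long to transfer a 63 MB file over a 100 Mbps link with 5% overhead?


Effective throughput = 100 * (1 - 5/100) = 95 Mbps
File size in Mb = 63 * 8 = 504 Mb
Time = 504 / 95
Time = 5.3053 seconds


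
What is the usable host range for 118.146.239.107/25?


Network: 118.146.239.0
Broadcast: 118.146.239.127
First usable = network + 1
Last usable = broadcast - 1
Range: 118.146.239.1 to 118.146.239.126


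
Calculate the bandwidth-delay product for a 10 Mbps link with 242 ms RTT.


BDP = bandwidth * RTT
= 10 Mbps * 242 ms
= 10 * 1e6 * 242 / 1000 bits
= 2420000 bits
= 302500 bytes
= 295.4102 KB
BDP = 2420000 bits (302500 bytes)


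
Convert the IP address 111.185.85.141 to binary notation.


111 = 01101111
185 = 10111001
85 = 01010101
141 = 10001101
Binary: 01101111.10111001.01010101.10001101


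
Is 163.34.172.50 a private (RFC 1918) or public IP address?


RFC 1918 private ranges:
  10.0.0.0/8 (10.0.0.0 - 10.255.255.255)
  172.16.0.0/12 (172.16.0.0 - 172.31.255.255)
  192.168.0.0/16 (192.168.0.0 - 192.168.255.255)
Public (not in any RFC 1918 range)


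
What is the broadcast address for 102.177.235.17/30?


Network: 102.177.235.16/30
Host bits = 2
Set all host bits to 1:
Broadcast: 102.177.235.19


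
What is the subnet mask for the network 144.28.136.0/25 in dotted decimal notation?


/25 means 25 network bits, 7 host bits
Binary: 11111111111111111111111110000000
Mask: 255.255.255.128


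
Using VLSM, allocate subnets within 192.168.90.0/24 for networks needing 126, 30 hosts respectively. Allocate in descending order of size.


126 hosts -> /25 (126 usable): 192.168.90.0/25
30 hosts -> /27 (30 usable): 192.168.90.128/27
Allocation: 192.168.90.0/25 (126 hosts, 126 usable); 192.168.90.128/27 (30 hosts, 30 usable)


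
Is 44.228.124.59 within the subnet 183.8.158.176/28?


Subnet network: 183.8.158.176
Test IP AND mask: 44.228.124.48
No, 44.228.124.59 is not in 183.8.158.176/28


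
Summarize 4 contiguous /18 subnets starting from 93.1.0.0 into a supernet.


Original prefix: /18
Number of subnets: 4 = 2^2
New prefix = 18 - 2 = 16
Supernet: 93.1.0.0/16


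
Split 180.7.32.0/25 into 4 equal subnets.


New prefix = 25 + 2 = 27
Each subnet has 32 addresses
  180.7.32.0/27
  180.7.32.32/27
  180.7.32.64/27
  180.7.32.96/27
Subnets: 180.7.32.0/27, 180.7.32.32/27, 180.7.32.64/27, 180.7.32.96/27


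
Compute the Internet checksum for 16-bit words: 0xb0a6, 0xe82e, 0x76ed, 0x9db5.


Sum all words (with carry folding):
+ 0xb0a6 = 0xb0a6
+ 0xe82e = 0x98d5
+ 0x76ed = 0x0fc3
+ 0x9db5 = 0xad78
One's complement: ~0xad78
Checksum = 0x5287


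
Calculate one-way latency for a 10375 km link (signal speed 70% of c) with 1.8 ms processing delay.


Speed = 0.7 * 3e5 km/s = 210000 km/s
Propagation delay = 10375 / 210000 = 0.0494 s = 49.4048 ms
Processing delay = 1.8 ms
Total one-way latency = 51.2048 ms


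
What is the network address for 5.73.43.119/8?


IP:   00000101.01001001.00101011.01110111
Mask: 11111111.00000000.00000000.00000000
AND operation:
Net:  00000101.00000000.00000000.00000000
Network: 5.0.0.0/8


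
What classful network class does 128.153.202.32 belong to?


First octet: 128
Binary: 10000000
10xxxxxx -> Class B (128-191)
Class B, default mask 255.255.0.0 (/16)


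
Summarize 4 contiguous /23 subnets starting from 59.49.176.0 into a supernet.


Original prefix: /23
Number of subnets: 4 = 2^2
New prefix = 23 - 2 = 21
Supernet: 59.49.176.0/21


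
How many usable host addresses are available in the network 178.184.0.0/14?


Host bits = 32 - 14 = 18
Total addresses = 2^18 = 262144
Usable = total - 2 (network and broadcast)
Usable hosts: 262142


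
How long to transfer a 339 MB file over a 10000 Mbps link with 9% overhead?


Effective throughput = 10000 * (1 - 9/100) = 9100 Mbps
File size in Mb = 339 * 8 = 2712 Mb
Time = 2712 / 9100
Time = 0.298 seconds


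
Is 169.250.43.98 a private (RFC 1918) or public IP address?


RFC 1918 private ranges:
  10.0.0.0/8 (10.0.0.0 - 10.255.255.255)
  172.16.0.0/12 (172.16.0.0 - 172.31.255.255)
  192.168.0.0/16 (192.168.0.0 - 192.168.255.255)
Public (not in any RFC 1918 range)


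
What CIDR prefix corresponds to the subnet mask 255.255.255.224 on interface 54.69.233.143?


Binary: 11111111.11111111.11111111.11100000
Count leading 1s
Prefix: /27


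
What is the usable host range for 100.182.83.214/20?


Network: 100.182.80.0
Broadcast: 100.182.95.255
First usable = network + 1
Last usable = broadcast - 1
Range: 100.182.80.1 to 100.182.95.254


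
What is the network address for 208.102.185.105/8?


IP:   11010000.01100110.10111001.01101001
Mask: 11111111.00000000.00000000.00000000
AND operation:
Net:  11010000.00000000.00000000.00000000
Network: 208.0.0.0/8


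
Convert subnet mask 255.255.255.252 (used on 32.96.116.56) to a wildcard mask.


Subnet mask: 255.255.255.252
Wildcard = 255.255.255.255 - subnet mask
255 - 255 = 0
255 - 255 = 0
255 - 255 = 0
255 - 252 = 3
Wildcard: 0.0.0.3


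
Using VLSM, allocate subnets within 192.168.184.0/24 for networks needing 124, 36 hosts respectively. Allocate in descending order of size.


124 hosts -> /25 (126 usable): 192.168.184.0/25
36 hosts -> /26 (62 usable): 192.168.184.128/26
Allocation: 192.168.184.0/25 (124 hosts, 126 usable); 192.168.184.128/26 (36 hosts, 62 usable)


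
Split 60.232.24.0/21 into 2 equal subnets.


New prefix = 21 + 1 = 22
Each subnet has 1024 addresses
  60.232.24.0/22
  60.232.28.0/22
Subnets: 60.232.24.0/22, 60.232.28.0/22


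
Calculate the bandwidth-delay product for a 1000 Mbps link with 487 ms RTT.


BDP = bandwidth * RTT
= 1000 Mbps * 487 ms
= 1000 * 1e6 * 487 / 1000 bits
= 487000000 bits
= 60875000 bytes
= 59448.2422 KB
BDP = 487000000 bits (60875000 bytes)


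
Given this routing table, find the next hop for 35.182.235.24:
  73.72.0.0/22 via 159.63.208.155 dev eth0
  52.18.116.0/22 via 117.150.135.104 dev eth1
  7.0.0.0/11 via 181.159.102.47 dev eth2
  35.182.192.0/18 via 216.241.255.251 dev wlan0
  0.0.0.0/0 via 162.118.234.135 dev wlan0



Longest prefix match for 35.182.235.24:
  /22 73.72.0.0: no
  /22 52.18.116.0: no
  /11 7.0.0.0: no
  /18 35.182.192.0: MATCH
  /0 0.0.0.0: MATCH
Selected: next-hop 216.241.255.251 via wlan0 (matched /18)


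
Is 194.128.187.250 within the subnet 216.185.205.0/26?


Subnet network: 216.185.205.0
Test IP AND mask: 194.128.187.192
No, 194.128.187.250 is not in 216.185.205.0/26


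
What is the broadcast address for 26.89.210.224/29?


Network: 26.89.210.224/29
Host bits = 3
Set all host bits to 1:
Broadcast: 26.89.210.231


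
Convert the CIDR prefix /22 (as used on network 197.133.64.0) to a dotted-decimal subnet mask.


/22 means 22 network bits, 10 host bits
Binary: 11111111111111111111110000000000
Mask: 255.255.252.0


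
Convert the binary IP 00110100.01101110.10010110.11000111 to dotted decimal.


00110100 = 52
01101110 = 110
10010110 = 150
11000111 = 199
IP: 52.110.150.199


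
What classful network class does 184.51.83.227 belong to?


First octet: 184
Binary: 10111000
10xxxxxx -> Class B (128-191)
Class B, default mask 255.255.0.0 (/16)


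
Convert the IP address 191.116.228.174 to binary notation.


191 = 10111111
116 = 01110100
228 = 11100100
174 = 10101110
Binary: 10111111.01110100.11100100.10101110


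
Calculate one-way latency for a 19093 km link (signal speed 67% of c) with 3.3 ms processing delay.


Speed = 0.67 * 3e5 km/s = 201000 km/s
Propagation delay = 19093 / 201000 = 0.095 s = 94.99 ms
Processing delay = 3.3 ms
Total one-way latency = 98.29 ms


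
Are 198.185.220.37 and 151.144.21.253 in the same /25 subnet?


Mask: 255.255.255.128
198.185.220.37 AND mask = 198.185.220.0
151.144.21.253 AND mask = 151.144.21.128
No, different subnets (198.185.220.0 vs 151.144.21.128)


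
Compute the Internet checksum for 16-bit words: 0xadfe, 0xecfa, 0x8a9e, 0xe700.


Sum all words (with carry folding):
+ 0xadfe = 0xadfe
+ 0xecfa = 0x9af9
+ 0x8a9e = 0x2598
+ 0xe700 = 0x0c99
One's complement: ~0x0c99
Checksum = 0xf366


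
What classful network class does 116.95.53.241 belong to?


First octet: 116
Binary: 01110100
0xxxxxxx -> Class A (1-126)
Class A, default mask 255.0.0.0 (/8)


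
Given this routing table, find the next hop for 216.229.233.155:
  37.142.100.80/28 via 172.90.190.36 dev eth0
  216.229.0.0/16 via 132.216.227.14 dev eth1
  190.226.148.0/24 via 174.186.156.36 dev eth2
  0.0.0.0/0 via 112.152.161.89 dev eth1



Longest prefix match for 216.229.233.155:
  /28 37.142.100.80: no
  /16 216.229.0.0: MATCH
  /24 190.226.148.0: no
  /0 0.0.0.0: MATCH
Selected: next-hop 132.216.227.14 via eth1 (matched /16)


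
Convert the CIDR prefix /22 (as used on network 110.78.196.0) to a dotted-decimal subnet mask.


/22 means 22 network bits, 10 host bits
Binary: 11111111111111111111110000000000
Mask: 255.255.252.0


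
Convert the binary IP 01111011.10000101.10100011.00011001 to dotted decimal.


01111011 = 123
10000101 = 133
10100011 = 163
00011001 = 25
IP: 123.133.163.25


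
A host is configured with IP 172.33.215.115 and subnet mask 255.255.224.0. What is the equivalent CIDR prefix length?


Binary: 11111111.11111111.11100000.00000000
Count leading 1s
Prefix: /19


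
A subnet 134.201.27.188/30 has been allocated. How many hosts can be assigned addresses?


Host bits = 32 - 30 = 2
Total addresses = 2^2 = 4
Usable = total - 2 (network and broadcast)
Usable hosts: 2


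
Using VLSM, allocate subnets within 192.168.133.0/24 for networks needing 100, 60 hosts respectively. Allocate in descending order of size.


100 hosts -> /25 (126 usable): 192.168.133.0/25
60 hosts -> /26 (62 usable): 192.168.133.128/26
Allocation: 192.168.133.0/25 (100 hosts, 126 usable); 192.168.133.128/26 (60 hosts, 62 usable)


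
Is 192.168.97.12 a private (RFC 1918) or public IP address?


RFC 1918 private ranges:
  10.0.0.0/8 (10.0.0.0 - 10.255.255.255)
  172.16.0.0/12 (172.16.0.0 - 172.31.255.255)
  192.168.0.0/16 (192.168.0.0 - 192.168.255.255)
Private (in 192.168.0.0/16)


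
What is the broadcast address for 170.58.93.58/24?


Network: 170.58.93.0/24
Host bits = 8
Set all host bits to 1:
Broadcast: 170.58.93.255


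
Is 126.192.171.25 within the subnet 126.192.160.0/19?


Subnet network: 126.192.160.0
Test IP AND mask: 126.192.160.0
Yes, 126.192.171.25 is in 126.192.160.0/19


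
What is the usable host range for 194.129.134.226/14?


Network: 194.128.0.0
Broadcast: 194.131.255.255
First usable = network + 1
Last usable = broadcast - 1
Range: 194.128.0.1 to 194.131.255.254


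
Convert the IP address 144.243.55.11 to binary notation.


144 = 10010000
243 = 11110011
55 = 00110111
11 = 00001011
Binary: 10010000.11110011.00110111.00001011


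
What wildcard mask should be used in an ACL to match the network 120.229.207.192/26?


Subnet mask: 255.255.255.192
Wildcard = 255.255.255.255 - subnet mask
255 - 255 = 0
255 - 255 = 0
255 - 255 = 0
255 - 192 = 63
Wildcard: 0.0.0.63


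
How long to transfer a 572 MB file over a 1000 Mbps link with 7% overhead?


Effective throughput = 1000 * (1 - 7/100) = 930.0 Mbps
File size in Mb = 572 * 8 = 4576 Mb
Time = 4576 / 930.0
Time = 4.9204 seconds


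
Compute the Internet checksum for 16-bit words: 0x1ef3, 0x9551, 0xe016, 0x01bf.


Sum all words (with carry folding):
+ 0x1ef3 = 0x1ef3
+ 0x9551 = 0xb444
+ 0xe016 = 0x945b
+ 0x01bf = 0x961a
One's complement: ~0x961a
Checksum = 0x69e5


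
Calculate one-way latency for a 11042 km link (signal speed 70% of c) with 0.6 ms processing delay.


Speed = 0.7 * 3e5 km/s = 210000 km/s
Propagation delay = 11042 / 210000 = 0.0526 s = 52.581 ms
Processing delay = 0.6 ms
Total one-way latency = 53.181 ms


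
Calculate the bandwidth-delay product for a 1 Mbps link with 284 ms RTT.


BDP = bandwidth * RTT
= 1 Mbps * 284 ms
= 1 * 1e6 * 284 / 1000 bits
= 284000 bits
= 35500 bytes
= 34.668 KB
BDP = 284000 bits (35500 bytes)


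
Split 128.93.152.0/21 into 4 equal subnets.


New prefix = 21 + 2 = 23
Each subnet has 512 addresses
  128.93.152.0/23
  128.93.154.0/23
  128.93.156.0/23
  128.93.158.0/23
Subnets: 128.93.152.0/23, 128.93.154.0/23, 128.93.156.0/23, 128.93.158.0/23


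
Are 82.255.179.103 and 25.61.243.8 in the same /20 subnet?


Mask: 255.255.240.0
82.255.179.103 AND mask = 82.255.176.0
25.61.243.8 AND mask = 25.61.240.0
No, different subnets (82.255.176.0 vs 25.61.240.0)


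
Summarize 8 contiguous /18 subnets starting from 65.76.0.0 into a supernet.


Original prefix: /18
Number of subnets: 8 = 2^3
New prefix = 18 - 3 = 15
Supernet: 65.76.0.0/15


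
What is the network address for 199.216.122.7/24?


IP:   11000111.11011000.01111010.00000111
Mask: 11111111.11111111.11111111.00000000
AND operation:
Net:  11000111.11011000.01111010.00000000
Network: 199.216.122.0/24


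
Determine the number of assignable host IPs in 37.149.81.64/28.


Host bits = 32 - 28 = 4
Total addresses = 2^4 = 16
Usable = total - 2 (network and broadcast)
Usable hosts: 14


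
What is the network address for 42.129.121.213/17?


IP:   00101010.10000001.01111001.11010101
Mask: 11111111.11111111.10000000.00000000
AND operation:
Net:  00101010.10000001.00000000.00000000
Network: 42.129.0.0/17


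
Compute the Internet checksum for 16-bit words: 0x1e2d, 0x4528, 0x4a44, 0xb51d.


Sum all words (with carry folding):
+ 0x1e2d = 0x1e2d
+ 0x4528 = 0x6355
+ 0x4a44 = 0xad99
+ 0xb51d = 0x62b7
One's complement: ~0x62b7
Checksum = 0x9d48


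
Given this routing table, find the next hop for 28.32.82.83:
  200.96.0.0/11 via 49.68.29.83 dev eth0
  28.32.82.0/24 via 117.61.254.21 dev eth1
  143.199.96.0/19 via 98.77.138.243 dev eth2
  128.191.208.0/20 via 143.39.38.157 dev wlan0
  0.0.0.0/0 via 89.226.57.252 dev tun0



Longest prefix match for 28.32.82.83:
  /11 200.96.0.0: no
  /24 28.32.82.0: MATCH
  /19 143.199.96.0: no
  /20 128.191.208.0: no
  /0 0.0.0.0: MATCH
Selected: next-hop 117.61.254.21 via eth1 (matched /24)


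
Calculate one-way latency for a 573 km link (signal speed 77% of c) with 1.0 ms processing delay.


Speed = 0.77 * 3e5 km/s = 231000 km/s
Propagation delay = 573 / 231000 = 0.0025 s = 2.4805 ms
Processing delay = 1.0 ms
Total one-way latency = 3.4805 ms


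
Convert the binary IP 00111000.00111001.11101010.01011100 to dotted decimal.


00111000 = 56
00111001 = 57
11101010 = 234
01011100 = 92
IP: 56.57.234.92
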